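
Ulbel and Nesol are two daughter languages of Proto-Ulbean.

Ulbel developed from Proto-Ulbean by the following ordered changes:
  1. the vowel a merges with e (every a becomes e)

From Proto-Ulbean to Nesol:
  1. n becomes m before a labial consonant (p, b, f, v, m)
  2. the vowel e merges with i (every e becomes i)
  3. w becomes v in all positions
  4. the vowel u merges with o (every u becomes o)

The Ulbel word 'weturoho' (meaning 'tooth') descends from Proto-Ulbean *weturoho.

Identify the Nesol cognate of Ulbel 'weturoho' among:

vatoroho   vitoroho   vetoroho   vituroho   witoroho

Nesol: start from *weturoho.
  rule 1: no change — weturoho
  rule 2 (vowel merger): weturoho → wituroho
  rule 3 (unconditioned shift): wituroho → vituroho
  rule 4 (vowel merger): vituroho → vitoroho
  ⇒ Nesol vitoroho
The other candidates each miss or misapply at least one Nesol change.

vitoroho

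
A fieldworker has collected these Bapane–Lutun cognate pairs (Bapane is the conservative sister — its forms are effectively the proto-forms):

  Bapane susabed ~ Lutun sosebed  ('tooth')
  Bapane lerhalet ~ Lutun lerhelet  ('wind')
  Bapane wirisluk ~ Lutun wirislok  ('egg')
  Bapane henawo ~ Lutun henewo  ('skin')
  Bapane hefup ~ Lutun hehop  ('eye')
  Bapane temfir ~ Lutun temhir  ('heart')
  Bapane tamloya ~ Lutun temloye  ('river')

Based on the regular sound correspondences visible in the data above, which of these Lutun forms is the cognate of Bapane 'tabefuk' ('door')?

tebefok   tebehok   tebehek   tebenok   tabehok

susabed ~ sosebed — Bapane a corresponds to Lutun e after a consonant, before a labial obstruent.
hefup ~ hehop — Bapane f corresponds to Lutun h between vowels (before a back vowel).
susabed ~ sosebed, wirisluk ~ wirislok — Bapane u corresponds to Lutun o after a consonant, before a consonant other than r, m, n, p, b, f, v.
Applying these to Bapane 'tabefuk':
  tabefuk → tebefuk   (a→e after a consonant, before a labial obstruent)
  tebefuk → tebehuk   (f→h between vowels (before a back vowel))
  tebehuk → tebehok   (u→o after a consonant, before a consonant other than r, m, n, p, b, f, v)
So the Lutun cognate is 'tebehok'.

tebehok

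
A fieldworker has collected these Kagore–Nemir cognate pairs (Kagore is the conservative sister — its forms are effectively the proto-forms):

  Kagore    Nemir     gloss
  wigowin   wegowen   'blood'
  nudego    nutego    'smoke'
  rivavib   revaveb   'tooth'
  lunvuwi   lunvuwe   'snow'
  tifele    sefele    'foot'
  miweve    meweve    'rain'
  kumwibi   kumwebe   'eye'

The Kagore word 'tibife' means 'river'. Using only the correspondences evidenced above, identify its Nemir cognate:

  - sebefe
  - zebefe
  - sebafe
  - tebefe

tifele ~ sefele — Kagore t corresponds to Nemir s word-initially before a front vowel.
rivavib ~ revaveb, kumwibi ~ kumwebe — Kagore i corresponds to Nemir e after a consonant, before a labial obstruent.
tifele ~ sefele — Kagore i corresponds to Nemir e after a consonant, before a labial obstruent.
Applying these to Kagore 'tibife':
  tibife → sibife   (t→s word-initially before a front vowel)
  sibife → sebife   (i→e after a consonant, before a labial obstruent)
  sebife → sebefe   (i→e after a consonant, before a labial obstruent)
So the Nemir cognate is 'sebefe'.

sebefe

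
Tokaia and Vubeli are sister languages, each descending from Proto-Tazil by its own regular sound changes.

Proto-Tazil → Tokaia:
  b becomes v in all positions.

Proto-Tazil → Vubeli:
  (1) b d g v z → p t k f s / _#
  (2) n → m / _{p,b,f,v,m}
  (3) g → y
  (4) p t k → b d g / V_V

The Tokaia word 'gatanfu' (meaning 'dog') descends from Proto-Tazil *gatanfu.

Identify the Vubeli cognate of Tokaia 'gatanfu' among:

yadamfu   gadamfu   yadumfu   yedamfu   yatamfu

yadamfu

Vubeli: *gatanfu > gatamfu > yatamfu > yadamfu  (by nasal place assimilation, unconditioned shift, intervocalic voicing)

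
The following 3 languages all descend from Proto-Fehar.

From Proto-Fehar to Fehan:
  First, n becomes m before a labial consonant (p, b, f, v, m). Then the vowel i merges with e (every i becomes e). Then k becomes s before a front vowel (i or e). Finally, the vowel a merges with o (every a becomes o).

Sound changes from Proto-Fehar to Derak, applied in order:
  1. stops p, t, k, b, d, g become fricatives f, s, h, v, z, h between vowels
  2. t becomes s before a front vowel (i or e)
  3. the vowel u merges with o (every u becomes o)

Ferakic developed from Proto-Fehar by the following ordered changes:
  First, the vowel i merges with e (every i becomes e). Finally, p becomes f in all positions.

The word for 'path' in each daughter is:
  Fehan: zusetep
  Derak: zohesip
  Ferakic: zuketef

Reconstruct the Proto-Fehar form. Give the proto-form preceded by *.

*zuketip

Position 7: Fehan has p, Derak has p, Ferakic has f. Fehan preserves p here (none of its changes turn any other segment into p), so the proto-segment is *p.
Position 2: Fehan has u, Derak has o, Ferakic has u. Fehan preserves u here (none of its changes turn any other segment into u), so the proto-segment is *u.
Position 5: Fehan has t, Derak has s, Ferakic has t. Fehan preserves t here (none of its changes turn any other segment into t), so the proto-segment is *t.
Continuing position by position gives *zuketip; check it forward:
Fehan: *zuketip
  zuketip (rule 1 does not apply)
  zuketip → zuketep   [vowel merger]
  zuketep → zusetep   [palatalisation]
  zusetep (rule 4 does not apply)
  giving Fehan zusetep.
Derak: start from *zuketip.
  rule 1 (intervocalic lenition): zuketip → zuhesip
  rule 2: no change — zuhesip
  rule 3 (vowel merger): zuhesip → zohesip
  ⇒ Derak zohesip
Ferakic: *zuketip
  zuketip → zuketep   [vowel merger]
  zuketep → zuketef   [unconditioned shift]
  giving Ferakic zuketef.
Only *zuketip yields all of Fehan zusetep, Derak zohesip, Ferakic zuketef.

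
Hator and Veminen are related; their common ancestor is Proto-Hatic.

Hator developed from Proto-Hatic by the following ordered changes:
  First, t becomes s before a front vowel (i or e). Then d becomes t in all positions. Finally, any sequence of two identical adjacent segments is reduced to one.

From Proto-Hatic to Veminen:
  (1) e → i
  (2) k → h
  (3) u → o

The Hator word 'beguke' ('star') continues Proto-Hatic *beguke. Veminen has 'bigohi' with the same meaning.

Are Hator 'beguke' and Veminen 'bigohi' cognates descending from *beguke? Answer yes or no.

Derive the expected Veminen reflex of *beguke:
Veminen: *beguke
  beguke → biguki   [vowel merger]
  biguki → biguhi   [unconditioned shift]
  biguhi → bigohi   [vowel merger]
  giving Veminen bigohi.
Veminen 'bigohi' matches the regular reflex exactly, so the pair is cognate.

yes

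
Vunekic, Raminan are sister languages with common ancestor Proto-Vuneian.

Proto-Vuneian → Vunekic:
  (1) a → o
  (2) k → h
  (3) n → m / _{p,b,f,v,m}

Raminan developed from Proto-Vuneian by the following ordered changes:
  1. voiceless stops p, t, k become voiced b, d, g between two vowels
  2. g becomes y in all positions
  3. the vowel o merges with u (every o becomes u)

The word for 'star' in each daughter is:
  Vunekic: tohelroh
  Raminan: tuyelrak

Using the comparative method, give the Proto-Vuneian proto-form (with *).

Position 3: Vunekic has h, Raminan has y. Taking the neighbouring segments as reconstructed: Vunekic h could go back to *k or *h; Raminan y could go back to *k or *g or *y — the one source consistent with every daughter is *k.
Position 8: Vunekic has h, Raminan has k. Raminan preserves k here (none of its changes turn any other segment into k), so the proto-segment is *k.
Position 2: Vunekic has o, Raminan has u. Taking the neighbouring segments as reconstructed: Vunekic o could go back to *a or *o; Raminan u could go back to *o or *u — the one source consistent with every daughter is *o.
Continuing position by position gives *tokelrak; check it forward:
Vunekic: start from *tokelrak.
  rule 1 (vowel merger): tokelrak → tokelrok
  rule 2 (unconditioned shift): tokelrok → tohelroh
  rule 3: no change — tohelroh
  ⇒ Vunekic tohelroh
Raminan: *tokelrak
  tokelrak → togelrak   [intervocalic voicing]
  togelrak → toyelrak   [unconditioned shift]
  toyelrak → tuyelrak   [vowel merger]
  giving Raminan tuyelrak.
Only *tokelrak yields all of Vunekic tohelroh, Raminan tuyelrak.

*tokelrak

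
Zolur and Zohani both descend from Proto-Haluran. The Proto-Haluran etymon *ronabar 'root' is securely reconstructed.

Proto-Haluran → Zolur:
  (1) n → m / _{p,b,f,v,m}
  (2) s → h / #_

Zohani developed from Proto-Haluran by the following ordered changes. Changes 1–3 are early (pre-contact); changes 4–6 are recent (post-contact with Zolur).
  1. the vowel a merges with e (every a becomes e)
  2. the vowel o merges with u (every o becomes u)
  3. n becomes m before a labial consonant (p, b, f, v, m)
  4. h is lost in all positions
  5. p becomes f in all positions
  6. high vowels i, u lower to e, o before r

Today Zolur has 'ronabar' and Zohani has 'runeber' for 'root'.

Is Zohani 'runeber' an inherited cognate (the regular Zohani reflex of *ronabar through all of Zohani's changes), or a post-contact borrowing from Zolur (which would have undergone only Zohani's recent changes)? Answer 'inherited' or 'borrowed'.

If inherited, *ronabar would pass through all of Zohani's changes:
Zohani: start from *ronabar.
  rule 1 (vowel merger): ronabar → roneber
  rule 2 (vowel merger): roneber → runeber
  rule 3: no change — runeber
  rule 4: no change — runeber
  rule 5: no change — runeber
  rule 6: no change — runeber
  ⇒ Zohani runeber
If borrowed from Zolur 'ronabar' after the early changes, it would undergo only the recent ones:
  rule 4 (h-loss): no change (ronabar)
  rule 5 (unconditioned shift): no change (ronabar)
  rule 6 (pre-rhotic lowering): no change (ronabar)
  ⇒ as a loan: ronabar
Zohani 'runeber' matches the inherited outcome exactly, so it is an inherited cognate, not a loan.

inherited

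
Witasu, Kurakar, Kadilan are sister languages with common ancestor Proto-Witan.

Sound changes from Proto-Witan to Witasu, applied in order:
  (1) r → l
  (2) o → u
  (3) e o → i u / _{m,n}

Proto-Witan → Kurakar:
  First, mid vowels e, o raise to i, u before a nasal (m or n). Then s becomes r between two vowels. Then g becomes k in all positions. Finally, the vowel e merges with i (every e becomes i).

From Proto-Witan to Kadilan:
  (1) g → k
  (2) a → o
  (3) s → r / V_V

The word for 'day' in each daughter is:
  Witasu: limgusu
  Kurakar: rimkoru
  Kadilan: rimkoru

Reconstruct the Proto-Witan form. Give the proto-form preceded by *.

Position 4: Witasu has g, Kurakar has k, Kadilan has k. Witasu preserves g here (none of its changes turn any other segment into g), so the proto-segment is *g.
Position 6: Witasu has s, Kurakar has r, Kadilan has r. Witasu preserves s here (none of its changes turn any other segment into s), so the proto-segment is *s.
Verify the candidate proto-form against each daughter:
Witasu: start from *rimgosu.
  rule 1 (unconditioned shift): rimgosu → limgosu
  rule 2 (vowel merger): limgosu → limgusu
  rule 3: no change — limgusu
  ⇒ Witasu limgusu
Kurakar: start from *rimgosu.
  rule 1: no change — rimgosu
  rule 2 (rhotacism): rimgosu → rimgoru
  rule 3 (unconditioned shift): rimgoru → rimkoru
  rule 4: no change — rimkoru
  ⇒ Kurakar rimkoru
Kadilan: *rimgosu > rimkosu > rimkoru  (by unconditioned shift, rhotacism)
No other proto-form is consistent with every reflex, so the reconstruction is *rimgosu.

*rimgosu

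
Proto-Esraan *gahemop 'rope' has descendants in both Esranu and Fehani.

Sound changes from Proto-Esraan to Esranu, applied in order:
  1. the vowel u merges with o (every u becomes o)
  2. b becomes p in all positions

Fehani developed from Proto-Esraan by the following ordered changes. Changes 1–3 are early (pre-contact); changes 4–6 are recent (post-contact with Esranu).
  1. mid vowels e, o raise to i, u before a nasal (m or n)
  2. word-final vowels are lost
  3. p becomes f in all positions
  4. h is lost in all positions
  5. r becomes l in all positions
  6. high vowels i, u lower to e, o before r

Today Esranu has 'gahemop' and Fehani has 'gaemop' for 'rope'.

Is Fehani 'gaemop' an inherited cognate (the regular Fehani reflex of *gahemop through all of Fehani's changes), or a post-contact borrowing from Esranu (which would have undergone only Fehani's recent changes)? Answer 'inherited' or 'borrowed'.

borrowed

If inherited, *gahemop would pass through all of Fehani's changes:
Fehani: *gahemop > gahimop > gahimof > gaimof  (by pre-nasal raising, unconditioned shift, h-loss)
If borrowed from Esranu 'gahemop' after the early changes, it would undergo only the recent ones:
  rule 4 (h-loss): gahemop → gaemop
  rule 5 (unconditioned shift): no change (gaemop)
  rule 6 (pre-rhotic lowering): no change (gaemop)
  ⇒ as a loan: gaemop
Fehani 'gaemop' matches the loan outcome 'gaemop', not the inherited 'gaimof' — it skipped the early Fehani changes, so it was borrowed from Esranu.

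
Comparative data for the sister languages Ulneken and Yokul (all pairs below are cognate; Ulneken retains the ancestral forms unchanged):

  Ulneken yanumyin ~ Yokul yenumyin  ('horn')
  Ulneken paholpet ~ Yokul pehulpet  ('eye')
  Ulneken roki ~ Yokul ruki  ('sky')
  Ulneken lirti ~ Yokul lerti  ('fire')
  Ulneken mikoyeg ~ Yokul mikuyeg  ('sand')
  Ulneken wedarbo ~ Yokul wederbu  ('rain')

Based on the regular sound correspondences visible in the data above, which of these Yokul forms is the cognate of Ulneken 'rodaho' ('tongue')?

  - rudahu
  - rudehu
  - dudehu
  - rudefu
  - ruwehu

rudehu

paholpet ~ pehulpet, roki ~ ruki — Ulneken o corresponds to Yokul u after a consonant, before a consonant other than r, m, n, p, b, f, v.
paholpet ~ pehulpet — Ulneken a corresponds to Yokul e after a consonant, before a consonant other than r, m, n, p, b, f, v.
wedarbo ~ wederbu — Ulneken o corresponds to Yokul u word-finally.
Applying these to Ulneken 'rodaho':
  rodaho → rudaho   (o→u after a consonant, before a consonant other than r, m, n, p, b, f, v)
  rudaho → rudeho   (a→e after a consonant, before a consonant other than r, m, n, p, b, f, v)
  rudeho → rudehu   (o→u word-finally)
So the Yokul cognate is 'rudehu'.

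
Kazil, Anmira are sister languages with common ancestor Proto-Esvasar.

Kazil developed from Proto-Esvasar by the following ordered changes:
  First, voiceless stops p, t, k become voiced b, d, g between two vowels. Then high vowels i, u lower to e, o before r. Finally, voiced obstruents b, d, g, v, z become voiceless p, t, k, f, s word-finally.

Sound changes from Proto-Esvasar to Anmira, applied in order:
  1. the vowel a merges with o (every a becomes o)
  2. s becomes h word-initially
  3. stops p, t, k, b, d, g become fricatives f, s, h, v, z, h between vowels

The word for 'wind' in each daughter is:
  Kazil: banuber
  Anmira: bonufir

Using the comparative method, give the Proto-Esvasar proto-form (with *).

Position 5: Kazil has b, Anmira has f. Taking the neighbouring segments as reconstructed: Kazil b could go back to *p or *b; Anmira f could go back to *p or *f — the one source consistent with every daughter is *p.
Position 2: Kazil has a, Anmira has o. Kazil preserves a here (none of its changes turn any other segment into a), so the proto-segment is *a.
Position 6: Kazil has e, Anmira has i. Anmira preserves i here (none of its changes turn any other segment into i), so the proto-segment is *i.
The remaining positions agree across the daughters. Check the candidate against every language:
Kazil: *banupir
  banupir → banubir   [intervocalic voicing]
  banubir → banuber   [pre-rhotic lowering]
  banuber (rule 3 does not apply)
  giving Kazil banuber.
Anmira: start from *banupir.
  rule 1 (vowel merger): banupir → bonupir
  rule 2: no change — bonupir
  rule 3 (intervocalic lenition): bonupir → bonufir
  ⇒ Anmira bonufir
*banupir is the unique common source.

*banupir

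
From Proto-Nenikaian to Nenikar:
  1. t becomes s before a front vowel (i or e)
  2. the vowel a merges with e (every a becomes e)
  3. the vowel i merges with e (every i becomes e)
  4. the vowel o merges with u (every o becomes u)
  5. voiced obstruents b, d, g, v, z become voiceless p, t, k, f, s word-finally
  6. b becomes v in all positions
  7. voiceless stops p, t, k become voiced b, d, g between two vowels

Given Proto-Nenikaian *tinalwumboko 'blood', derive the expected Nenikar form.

senelwumvugu

Nenikar: *tinalwumboko
  tinalwumboko → sinalwumboko   [palatalisation]
  sinalwumboko → sinelwumboko   [vowel merger]
  sinelwumboko → senelwumboko   [vowel merger]
  senelwumboko → senelwumbuku   [vowel merger]
  senelwumbuku (rule 5 does not apply)
  senelwumbuku → senelwumvuku   [unconditioned shift]
  senelwumvuku → senelwumvugu   [intervocalic voicing]
  giving Nenikar senelwumvugu.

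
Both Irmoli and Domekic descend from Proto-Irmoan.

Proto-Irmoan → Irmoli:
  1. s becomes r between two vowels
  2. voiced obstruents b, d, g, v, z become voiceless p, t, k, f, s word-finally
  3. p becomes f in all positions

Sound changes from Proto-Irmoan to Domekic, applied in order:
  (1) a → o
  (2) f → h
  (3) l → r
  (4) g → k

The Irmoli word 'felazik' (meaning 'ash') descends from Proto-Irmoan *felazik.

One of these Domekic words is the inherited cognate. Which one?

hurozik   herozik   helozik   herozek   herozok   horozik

Domekic: start from *felazik.
  rule 1 (vowel merger): felazik → felozik
  rule 2 (unconditioned shift): felozik → helozik
  rule 3 (unconditioned shift): helozik → herozik
  rule 4: no change — herozik
  ⇒ Domekic herozik

herozik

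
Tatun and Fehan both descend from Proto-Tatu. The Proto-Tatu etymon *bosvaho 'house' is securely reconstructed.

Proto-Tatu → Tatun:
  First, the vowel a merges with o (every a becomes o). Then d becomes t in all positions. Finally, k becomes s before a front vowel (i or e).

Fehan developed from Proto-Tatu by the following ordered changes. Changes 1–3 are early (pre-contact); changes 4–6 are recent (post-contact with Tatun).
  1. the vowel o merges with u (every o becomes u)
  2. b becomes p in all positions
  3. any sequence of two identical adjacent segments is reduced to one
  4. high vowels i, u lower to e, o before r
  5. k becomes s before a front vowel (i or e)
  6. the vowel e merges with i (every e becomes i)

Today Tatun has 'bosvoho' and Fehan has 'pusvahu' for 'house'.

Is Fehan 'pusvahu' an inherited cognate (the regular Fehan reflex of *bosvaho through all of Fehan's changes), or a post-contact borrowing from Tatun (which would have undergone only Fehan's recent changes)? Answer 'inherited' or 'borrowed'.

If inherited, *bosvaho would pass through all of Fehan's changes:
Fehan: *bosvaho
  bosvaho → busvahu   [vowel merger]
  busvahu → pusvahu   [unconditioned shift]
  pusvahu (rule 3 does not apply)
  pusvahu (rule 4 does not apply)
  pusvahu (rule 5 does not apply)
  pusvahu (rule 6 does not apply)
  giving Fehan pusvahu.
If borrowed from Tatun 'bosvoho' after the early changes, it would undergo only the recent ones:
  rule 4 (pre-rhotic lowering): no change (bosvoho)
  rule 5 (palatalisation): no change (bosvoho)
  rule 6 (vowel merger): no change (bosvoho)
  ⇒ as a loan: bosvoho
Fehan 'pusvahu' matches the inherited outcome exactly, so it is an inherited cognate, not a loan.

inherited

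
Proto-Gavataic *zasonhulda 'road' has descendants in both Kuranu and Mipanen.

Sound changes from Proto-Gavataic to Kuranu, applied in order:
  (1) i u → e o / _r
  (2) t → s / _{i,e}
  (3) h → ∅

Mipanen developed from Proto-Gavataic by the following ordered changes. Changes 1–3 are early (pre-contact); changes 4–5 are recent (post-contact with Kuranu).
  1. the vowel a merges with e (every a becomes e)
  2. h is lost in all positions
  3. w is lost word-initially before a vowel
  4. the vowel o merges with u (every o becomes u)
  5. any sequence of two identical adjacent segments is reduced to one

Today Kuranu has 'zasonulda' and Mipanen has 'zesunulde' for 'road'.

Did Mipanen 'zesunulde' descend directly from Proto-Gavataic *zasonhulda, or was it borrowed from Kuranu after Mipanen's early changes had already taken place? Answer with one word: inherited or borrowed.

If inherited, *zasonhulda would pass through all of Mipanen's changes:
Mipanen: *zasonhulda
  zasonhulda → zesonhulde   [vowel merger]
  zesonhulde → zesonulde   [h-loss]
  zesonulde (rule 3 does not apply)
  zesonulde → zesunulde   [vowel merger]
  zesunulde (rule 5 does not apply)
  giving Mipanen zesunulde.
If borrowed from Kuranu 'zasonulda' after the early changes, it would undergo only the recent ones:
  rule 4 (vowel merger): zasonulda → zasunulda
  rule 5 (degemination): no change (zasunulda)
  ⇒ as a loan: zasunulda
Mipanen 'zesunulde' matches the inherited outcome exactly, so it is an inherited cognate, not a loan.

inherited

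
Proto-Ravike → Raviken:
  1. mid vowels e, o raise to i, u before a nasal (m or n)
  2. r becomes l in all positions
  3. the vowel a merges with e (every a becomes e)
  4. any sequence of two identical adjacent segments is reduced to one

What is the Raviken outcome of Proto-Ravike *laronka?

Raviken: start from *laronka.
  rule 1 (pre-nasal raising): laronka → larunka
  rule 2 (unconditioned shift): larunka → lalunka
  rule 3 (vowel merger): lalunka → lelunke
  rule 4: no change — lelunke
  ⇒ Raviken lelunke

lelunke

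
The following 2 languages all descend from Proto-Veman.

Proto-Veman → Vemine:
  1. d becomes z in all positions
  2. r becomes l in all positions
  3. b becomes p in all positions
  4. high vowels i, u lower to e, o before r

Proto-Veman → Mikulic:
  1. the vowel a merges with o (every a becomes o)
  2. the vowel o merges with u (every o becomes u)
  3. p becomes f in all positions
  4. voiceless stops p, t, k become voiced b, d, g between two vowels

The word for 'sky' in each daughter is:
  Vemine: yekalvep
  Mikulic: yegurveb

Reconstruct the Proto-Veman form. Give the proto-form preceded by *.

*yekarveb

Position 5: Vemine has l, Mikulic has r. Mikulic preserves r here (none of its changes turn any other segment into r), so the proto-segment is *r.
Position 3: Vemine has k, Mikulic has g. Vemine preserves k here (none of its changes turn any other segment into k), so the proto-segment is *k.
Continuing position by position gives *yekarveb; check it forward:
Vemine: *yekarveb > yekalveb > yekalvep  (by unconditioned shift, unconditioned shift)
Mikulic: *yekarveb > yekorveb > yekurveb > yegurveb  (by vowel merger, vowel merger, intervocalic voicing)
Only *yekarveb yields all of Vemine yekalvep, Mikulic yegurveb.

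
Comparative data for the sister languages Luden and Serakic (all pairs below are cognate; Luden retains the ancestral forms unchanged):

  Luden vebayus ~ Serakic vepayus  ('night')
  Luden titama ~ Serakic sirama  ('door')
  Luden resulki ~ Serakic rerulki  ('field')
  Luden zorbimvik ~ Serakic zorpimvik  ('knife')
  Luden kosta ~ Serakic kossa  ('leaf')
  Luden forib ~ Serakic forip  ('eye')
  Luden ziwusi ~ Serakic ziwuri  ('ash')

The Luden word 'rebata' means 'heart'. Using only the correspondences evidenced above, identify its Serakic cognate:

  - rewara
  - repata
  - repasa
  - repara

repara

vebayus ~ vepayus — Luden b corresponds to Serakic p between vowels (before a back vowel).
titama ~ sirama — Luden t corresponds to Serakic r between vowels (before a back vowel).
Applying these to Luden 'rebata':
  rebata → repata   (b→p between vowels (before a back vowel))
  repata → repara   (t→r between vowels (before a back vowel))
So the Serakic cognate is 'repara'.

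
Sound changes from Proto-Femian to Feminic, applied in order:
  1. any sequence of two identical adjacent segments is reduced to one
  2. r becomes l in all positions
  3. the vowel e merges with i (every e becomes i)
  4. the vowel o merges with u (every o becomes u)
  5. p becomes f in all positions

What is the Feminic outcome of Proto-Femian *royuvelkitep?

luyuvilkitif

Feminic: *royuvelkitep > loyuvelkitep > loyuvilkitip > luyuvilkitip > luyuvilkitif  (by unconditioned shift, vowel merger, vowel merger, unconditioned shift)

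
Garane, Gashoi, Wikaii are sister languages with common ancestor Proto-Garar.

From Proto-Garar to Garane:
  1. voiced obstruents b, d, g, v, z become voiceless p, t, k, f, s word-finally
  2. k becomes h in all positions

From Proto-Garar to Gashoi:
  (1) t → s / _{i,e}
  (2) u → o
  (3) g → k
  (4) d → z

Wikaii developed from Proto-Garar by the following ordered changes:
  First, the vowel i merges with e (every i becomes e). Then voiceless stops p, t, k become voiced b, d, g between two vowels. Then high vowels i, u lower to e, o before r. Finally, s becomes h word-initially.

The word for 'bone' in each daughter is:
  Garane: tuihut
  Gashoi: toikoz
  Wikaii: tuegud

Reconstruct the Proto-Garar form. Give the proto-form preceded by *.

*tuikud

Position 5: Garane has u, Gashoi has o, Wikaii has u. Garane preserves u here (none of its changes turn any other segment into u), so the proto-segment is *u.
Position 2: Garane has u, Gashoi has o, Wikaii has u. Garane preserves u here (none of its changes turn any other segment into u), so the proto-segment is *u.
Position 3: Garane has i, Gashoi has i, Wikaii has e. Garane preserves i here (none of its changes turn any other segment into i), so the proto-segment is *i.
Verify the candidate proto-form against each daughter:
Garane: *tuikud > tuikut > tuihut  (by final devoicing, unconditioned shift)
Gashoi: start from *tuikud.
  rule 1: no change — tuikud
  rule 2 (vowel merger): tuikud → toikod
  rule 3: no change — toikod
  rule 4 (unconditioned shift): toikod → toikoz
  ⇒ Gashoi toikoz
Wikaii: start from *tuikud.
  rule 1 (vowel merger): tuikud → tuekud
  rule 2 (intervocalic voicing): tuekud → tuegud
  rule 3: no change — tuegud
  rule 4: no change — tuegud
  ⇒ Wikaii tuegud
No other proto-form is consistent with every reflex, so the reconstruction is *tuikud.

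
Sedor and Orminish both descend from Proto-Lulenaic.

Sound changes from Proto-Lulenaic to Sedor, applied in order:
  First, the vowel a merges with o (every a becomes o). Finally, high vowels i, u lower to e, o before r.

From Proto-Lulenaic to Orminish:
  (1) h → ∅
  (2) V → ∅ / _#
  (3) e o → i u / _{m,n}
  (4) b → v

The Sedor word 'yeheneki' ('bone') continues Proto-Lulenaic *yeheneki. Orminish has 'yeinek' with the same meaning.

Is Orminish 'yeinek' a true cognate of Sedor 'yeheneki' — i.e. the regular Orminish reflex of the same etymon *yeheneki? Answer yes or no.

yes

Derive the expected Orminish reflex of *yeheneki:
Orminish: start from *yeheneki.
  rule 1 (h-loss): yeheneki → yeeneki
  rule 2 (apocope): yeeneki → yeenek
  rule 3 (pre-nasal raising): yeenek → yeinek
  rule 4: no change — yeinek
  ⇒ Orminish yeinek
Orminish 'yeinek' matches the regular reflex exactly, so the pair is cognate.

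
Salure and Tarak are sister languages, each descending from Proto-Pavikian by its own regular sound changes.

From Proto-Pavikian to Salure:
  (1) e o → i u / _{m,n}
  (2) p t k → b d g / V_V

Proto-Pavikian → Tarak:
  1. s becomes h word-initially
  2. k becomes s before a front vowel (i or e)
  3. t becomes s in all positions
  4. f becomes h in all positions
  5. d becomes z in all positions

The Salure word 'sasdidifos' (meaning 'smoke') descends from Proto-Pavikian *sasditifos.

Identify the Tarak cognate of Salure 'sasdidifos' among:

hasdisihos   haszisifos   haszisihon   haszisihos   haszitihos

Tarak: *sasditifos
  sasditifos → hasditifos   [debuccalisation]
  hasditifos (rule 2 does not apply)
  hasditifos → hasdisifos   [unconditioned shift]
  hasdisifos → hasdisihos   [unconditioned shift]
  hasdisihos → haszisihos   [unconditioned shift]
  giving Tarak haszisihos.
Only 'haszisihos' matches the regular Tarak development of *sasditifos.

haszisihos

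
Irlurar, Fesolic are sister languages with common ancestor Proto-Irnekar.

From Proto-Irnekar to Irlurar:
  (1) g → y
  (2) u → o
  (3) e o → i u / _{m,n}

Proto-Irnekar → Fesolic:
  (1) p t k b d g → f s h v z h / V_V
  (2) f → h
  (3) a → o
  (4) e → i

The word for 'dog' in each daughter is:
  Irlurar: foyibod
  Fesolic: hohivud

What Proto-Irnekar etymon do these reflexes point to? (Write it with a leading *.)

*fogibud

Position 5: Irlurar has b, Fesolic has v. Irlurar preserves b here (none of its changes turn any other segment into b), so the proto-segment is *b.
Position 1: Irlurar has f, Fesolic has h. Irlurar preserves f here (none of its changes turn any other segment into f), so the proto-segment is *f.
Position 3: Irlurar has y, Fesolic has h. Taking the neighbouring segments as reconstructed: Irlurar y could go back to *g or *y; Fesolic h could go back to *p or *k or *g or *f or *h — the one source consistent with every daughter is *g.
Continuing position by position gives *fogibud; check it forward:
Irlurar: *fogibud
  fogibud → foyibud   [unconditioned shift]
  foyibud → foyibod   [vowel merger]
  foyibod (rule 3 does not apply)
  giving Irlurar foyibod.
Fesolic: start from *fogibud.
  rule 1 (intervocalic lenition): fogibud → fohivud
  rule 2 (unconditioned shift): fohivud → hohivud
  rule 3: no change — hohivud
  rule 4: no change — hohivud
  ⇒ Fesolic hohivud
Only *fogibud yields all of Irlurar foyibod, Fesolic hohivud.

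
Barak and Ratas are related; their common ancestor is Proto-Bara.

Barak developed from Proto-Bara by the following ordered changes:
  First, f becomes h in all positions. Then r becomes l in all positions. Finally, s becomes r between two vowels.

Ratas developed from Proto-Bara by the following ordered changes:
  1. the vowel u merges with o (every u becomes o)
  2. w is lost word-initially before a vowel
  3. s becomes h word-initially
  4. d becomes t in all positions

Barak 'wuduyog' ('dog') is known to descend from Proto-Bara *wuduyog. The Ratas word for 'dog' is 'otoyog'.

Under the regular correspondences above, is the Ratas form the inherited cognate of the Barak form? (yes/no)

Derive the expected Ratas reflex of *wuduyog:
Ratas: *wuduyog > wodoyog > odoyog > otoyog  (by vowel merger, glide loss, unconditioned shift)
Ratas 'otoyog' matches the regular reflex exactly, so the pair is cognate.

yes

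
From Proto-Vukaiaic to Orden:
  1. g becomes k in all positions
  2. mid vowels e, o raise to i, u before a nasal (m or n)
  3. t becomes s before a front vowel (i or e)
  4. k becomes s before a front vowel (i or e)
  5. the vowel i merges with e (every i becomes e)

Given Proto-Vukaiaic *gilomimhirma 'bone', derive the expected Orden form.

selumemherma

Orden: *gilomimhirma
  gilomimhirma → kilomimhirma   [unconditioned shift]
  kilomimhirma → kilumimhirma   [pre-nasal raising]
  kilumimhirma (rule 3 does not apply)
  kilumimhirma → silumimhirma   [palatalisation]
  silumimhirma → selumemherma   [vowel merger]
  giving Orden selumemherma.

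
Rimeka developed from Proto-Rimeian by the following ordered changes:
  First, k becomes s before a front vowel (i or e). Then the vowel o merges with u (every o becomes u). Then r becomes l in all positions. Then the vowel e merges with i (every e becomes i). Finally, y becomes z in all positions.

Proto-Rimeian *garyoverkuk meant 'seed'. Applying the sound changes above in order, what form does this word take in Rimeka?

galzuvilkuk

Rimeka: start from *garyoverkuk.
  rule 1: no change — garyoverkuk
  rule 2 (vowel merger): garyoverkuk → garyuverkuk
  rule 3 (unconditioned shift): garyuverkuk → galyuvelkuk
  rule 4 (vowel merger): galyuvelkuk → galyuvilkuk
  rule 5 (unconditioned shift): galyuvilkuk → galzuvilkuk
  ⇒ Rimeka galzuvilkuk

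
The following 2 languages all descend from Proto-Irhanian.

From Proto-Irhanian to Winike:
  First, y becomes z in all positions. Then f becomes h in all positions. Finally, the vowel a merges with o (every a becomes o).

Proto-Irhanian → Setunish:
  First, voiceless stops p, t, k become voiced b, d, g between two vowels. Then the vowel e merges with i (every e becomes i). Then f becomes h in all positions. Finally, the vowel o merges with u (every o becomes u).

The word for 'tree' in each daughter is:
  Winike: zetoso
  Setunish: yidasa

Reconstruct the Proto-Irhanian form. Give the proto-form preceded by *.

*yetasa

Position 1: Winike has z, Setunish has y. Setunish preserves y here (none of its changes turn any other segment into y), so the proto-segment is *y.
Position 2: Winike has e, Setunish has i. Winike preserves e here (none of its changes turn any other segment into e), so the proto-segment is *e.
Position 6: Winike has o, Setunish has a. Setunish preserves a here (none of its changes turn any other segment into a), so the proto-segment is *a.
Continuing position by position gives *yetasa; check it forward:
Winike: start from *yetasa.
  rule 1 (unconditioned shift): yetasa → zetasa
  rule 2: no change — zetasa
  rule 3 (vowel merger): zetasa → zetoso
  ⇒ Winike zetoso
Setunish: start from *yetasa.
  rule 1 (intervocalic voicing): yetasa → yedasa
  rule 2 (vowel merger): yedasa → yidasa
  rule 3: no change — yidasa
  rule 4: no change — yidasa
  ⇒ Setunish yidasa
Only *yetasa yields all of Winike zetoso, Setunish yidasa.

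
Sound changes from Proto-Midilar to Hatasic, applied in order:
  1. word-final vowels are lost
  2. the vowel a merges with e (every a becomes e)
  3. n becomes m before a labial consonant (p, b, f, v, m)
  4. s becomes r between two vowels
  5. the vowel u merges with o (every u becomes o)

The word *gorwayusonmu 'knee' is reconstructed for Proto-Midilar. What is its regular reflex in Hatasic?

gorweyoromm

Hatasic: *gorwayusonmu
  gorwayusonmu → gorwayusonm   [apocope]
  gorwayusonm → gorweyusonm   [vowel merger]
  gorweyusonm → gorweyusomm   [nasal place assimilation]
  gorweyusomm → gorweyuromm   [rhotacism]
  gorweyuromm → gorweyoromm   [vowel merger]
  giving Hatasic gorweyoromm.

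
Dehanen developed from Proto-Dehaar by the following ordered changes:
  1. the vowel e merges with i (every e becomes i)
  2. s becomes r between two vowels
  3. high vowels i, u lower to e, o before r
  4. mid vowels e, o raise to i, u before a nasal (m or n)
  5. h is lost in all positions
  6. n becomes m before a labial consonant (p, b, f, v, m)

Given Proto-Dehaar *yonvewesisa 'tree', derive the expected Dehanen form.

Dehanen: *yonvewesisa > yonviwisisa > yonviwirira > yonviwerera > yunviwerera > yumviwerera  (by vowel merger, rhotacism, pre-rhotic lowering, pre-nasal raising, nasal place assimilation)

yumviwerera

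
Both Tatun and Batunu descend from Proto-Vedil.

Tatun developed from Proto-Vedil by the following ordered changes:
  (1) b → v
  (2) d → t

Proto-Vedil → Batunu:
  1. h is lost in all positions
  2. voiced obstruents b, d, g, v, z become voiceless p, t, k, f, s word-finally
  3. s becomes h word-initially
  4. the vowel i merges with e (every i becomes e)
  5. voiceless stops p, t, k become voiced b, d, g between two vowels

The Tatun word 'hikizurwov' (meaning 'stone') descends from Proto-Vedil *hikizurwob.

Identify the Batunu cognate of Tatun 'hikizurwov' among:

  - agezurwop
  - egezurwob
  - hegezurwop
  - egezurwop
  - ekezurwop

egezurwop

Batunu: *hikizurwob
  hikizurwob → ikizurwob   [h-loss]
  ikizurwob → ikizurwop   [final devoicing]
  ikizurwop (rule 3 does not apply)
  ikizurwop → ekezurwop   [vowel merger]
  ekezurwop → egezurwop   [intervocalic voicing]
  giving Batunu egezurwop.
Among the options, 'egezurwop' alone shows every Batunu change applied in order.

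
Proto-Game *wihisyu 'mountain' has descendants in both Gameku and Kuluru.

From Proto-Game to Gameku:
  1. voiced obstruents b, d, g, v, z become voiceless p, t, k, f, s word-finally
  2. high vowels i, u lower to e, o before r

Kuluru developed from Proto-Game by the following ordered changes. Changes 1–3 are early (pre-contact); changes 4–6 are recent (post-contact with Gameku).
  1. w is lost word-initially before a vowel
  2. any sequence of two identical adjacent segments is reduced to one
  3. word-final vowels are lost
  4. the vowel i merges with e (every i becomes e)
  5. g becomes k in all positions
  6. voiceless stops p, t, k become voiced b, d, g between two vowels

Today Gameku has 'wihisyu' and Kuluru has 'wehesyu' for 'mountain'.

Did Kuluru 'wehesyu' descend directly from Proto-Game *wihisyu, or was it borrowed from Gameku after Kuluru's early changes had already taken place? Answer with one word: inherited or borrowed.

borrowed

If inherited, *wihisyu would pass through all of Kuluru's changes:
Kuluru: *wihisyu
  wihisyu → ihisyu   [glide loss]
  ihisyu (rule 2 does not apply)
  ihisyu → ihisy   [apocope]
  ihisy → ehesy   [vowel merger]
  ehesy (rule 5 does not apply)
  ehesy (rule 6 does not apply)
  giving Kuluru ehesy.
If borrowed from Gameku 'wihisyu' after the early changes, it would undergo only the recent ones:
  rule 4 (vowel merger): wihisyu → wehesyu
  rule 5 (unconditioned shift): no change (wehesyu)
  rule 6 (intervocalic voicing): no change (wehesyu)
  ⇒ as a loan: wehesyu
Kuluru 'wehesyu' matches the loan outcome 'wehesyu', not the inherited 'ehesy' — it skipped the early Kuluru changes, so it was borrowed from Gameku.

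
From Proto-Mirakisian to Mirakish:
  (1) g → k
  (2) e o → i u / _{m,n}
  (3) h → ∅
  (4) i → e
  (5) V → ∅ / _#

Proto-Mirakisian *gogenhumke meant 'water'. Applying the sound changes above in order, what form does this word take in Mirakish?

Mirakish: *gogenhumke > kokenhumke > kokinhumke > kokinumke > kokenumke > kokenumk  (by unconditioned shift, pre-nasal raising, h-loss, vowel merger, apocope)

kokenumk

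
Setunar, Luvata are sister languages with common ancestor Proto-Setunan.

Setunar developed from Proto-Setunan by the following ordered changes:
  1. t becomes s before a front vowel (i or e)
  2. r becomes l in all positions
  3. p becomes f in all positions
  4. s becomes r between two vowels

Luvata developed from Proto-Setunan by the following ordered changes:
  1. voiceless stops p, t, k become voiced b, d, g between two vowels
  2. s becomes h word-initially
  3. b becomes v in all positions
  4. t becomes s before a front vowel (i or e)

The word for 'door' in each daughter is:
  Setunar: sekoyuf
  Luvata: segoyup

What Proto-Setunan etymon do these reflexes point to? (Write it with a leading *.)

*tekoyup

Position 3: Setunar has k, Luvata has g. Setunar preserves k here (none of its changes turn any other segment into k), so the proto-segment is *k.
Position 1: Setunar has s, Luvata has s. Taking the neighbouring segments as reconstructed: Setunar s could go back to *t or *s; Luvata s can only go back to *t — the one source consistent with every daughter is *t.
Position 7: Setunar has f, Luvata has p. Luvata preserves p here (none of its changes turn any other segment into p), so the proto-segment is *p.
This points to *tekoyup. Verify forward in each daughter:
Setunar: *tekoyup
  tekoyup → sekoyup   [palatalisation]
  sekoyup (rule 2 does not apply)
  sekoyup → sekoyuf   [unconditioned shift]
  sekoyuf (rule 4 does not apply)
  giving Setunar sekoyuf.
Luvata: *tekoyup
  tekoyup → tegoyup   [intervocalic voicing]
  tegoyup (rule 2 does not apply)
  tegoyup (rule 3 does not apply)
  tegoyup → segoyup   [palatalisation]
  giving Luvata segoyup.
Only *tekoyup yields all of Setunar sekoyuf, Luvata segoyup.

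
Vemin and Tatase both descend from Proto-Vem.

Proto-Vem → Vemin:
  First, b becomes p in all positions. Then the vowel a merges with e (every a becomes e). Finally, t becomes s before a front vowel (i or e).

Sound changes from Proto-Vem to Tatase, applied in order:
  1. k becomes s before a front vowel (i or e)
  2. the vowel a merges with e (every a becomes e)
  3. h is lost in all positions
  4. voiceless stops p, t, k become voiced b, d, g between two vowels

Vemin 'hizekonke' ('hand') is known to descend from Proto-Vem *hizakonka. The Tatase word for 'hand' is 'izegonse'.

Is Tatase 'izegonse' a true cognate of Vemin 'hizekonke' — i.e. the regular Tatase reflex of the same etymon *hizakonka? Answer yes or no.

no

Derive the expected Tatase reflex of *hizakonka:
Tatase: start from *hizakonka.
  rule 1: no change — hizakonka
  rule 2 (vowel merger): hizakonka → hizekonke
  rule 3 (h-loss): hizekonke → izekonke
  rule 4 (intervocalic voicing): izekonke → izegonke
  ⇒ Tatase izegonke
The regular Tatase reflex would be 'izegonke', but the attested form is 'izegonse'. The correspondence is irregular, so they are not cognates (the Tatase form has a different source).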